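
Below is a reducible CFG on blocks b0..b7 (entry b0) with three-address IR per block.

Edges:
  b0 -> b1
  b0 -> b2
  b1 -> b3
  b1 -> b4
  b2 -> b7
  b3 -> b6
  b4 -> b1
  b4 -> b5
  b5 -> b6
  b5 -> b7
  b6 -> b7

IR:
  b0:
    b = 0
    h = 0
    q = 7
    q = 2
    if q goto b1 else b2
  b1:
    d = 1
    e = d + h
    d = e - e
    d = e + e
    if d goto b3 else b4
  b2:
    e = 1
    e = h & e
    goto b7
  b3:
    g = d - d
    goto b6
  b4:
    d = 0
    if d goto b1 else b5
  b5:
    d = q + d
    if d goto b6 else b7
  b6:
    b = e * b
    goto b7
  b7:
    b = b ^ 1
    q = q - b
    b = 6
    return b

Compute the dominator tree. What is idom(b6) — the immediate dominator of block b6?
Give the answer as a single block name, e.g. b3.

Answer: b1

Working:
idom tree: b1←b0 b2←b0 b3←b1 b4←b1 b5←b4 b6←b1 b7←b0
Dom∩ at merges:
  b1: preds {b0,b4}: {b0} ∩ {b0,b1,b4} = {b0}; idom=b0
  b6: preds {b3,b5}: {b0,b1,b3} ∩ {b0,b1,b4,b5} = {b0,b1}; idom=b1
  b7: preds {b2,b5,b6}: {b0,b2} ∩ {b0,b1,b4,b5} ∩ {b0,b1,b6} = {b0}; idom=b0

idom(b6) = b1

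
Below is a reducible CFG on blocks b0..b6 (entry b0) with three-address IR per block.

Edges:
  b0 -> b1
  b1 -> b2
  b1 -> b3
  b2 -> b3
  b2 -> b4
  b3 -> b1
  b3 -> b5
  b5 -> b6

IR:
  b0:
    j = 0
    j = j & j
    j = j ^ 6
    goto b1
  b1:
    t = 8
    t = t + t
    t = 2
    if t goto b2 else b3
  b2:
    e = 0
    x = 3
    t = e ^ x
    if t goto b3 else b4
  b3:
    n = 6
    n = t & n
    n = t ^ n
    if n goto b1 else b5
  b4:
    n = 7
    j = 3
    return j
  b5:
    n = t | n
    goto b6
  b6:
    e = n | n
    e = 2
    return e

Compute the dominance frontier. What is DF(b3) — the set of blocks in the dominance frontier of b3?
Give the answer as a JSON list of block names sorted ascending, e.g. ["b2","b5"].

Answer: ["b1"]

Analysis:
idom tree: b1←b0 b2←b1 b3←b1 b4←b2 b5←b3 b6←b5
Dom at joins:
  b1: preds {b0,b3}: {b0} ∩ {b0,b1,b3} = {b0}; idom=b0
  b3: preds {b1,b2}: {b0,b1} ∩ {b0,b1,b2} = {b0,b1}; idom=b1

DF derivation:
  b1←b0: walk · to b0
  b1←b3: walk b3→b1 to b0
  b3←b1: walk · to b1
  b3←b2: walk b2 to b1
  b0 → ∅
  b1 → {b1}
  b2 → {b3}
  b3 → {b1}
  b4 → ∅
  b5 → ∅
  b6 → ∅

DF(b3) = ["b1"]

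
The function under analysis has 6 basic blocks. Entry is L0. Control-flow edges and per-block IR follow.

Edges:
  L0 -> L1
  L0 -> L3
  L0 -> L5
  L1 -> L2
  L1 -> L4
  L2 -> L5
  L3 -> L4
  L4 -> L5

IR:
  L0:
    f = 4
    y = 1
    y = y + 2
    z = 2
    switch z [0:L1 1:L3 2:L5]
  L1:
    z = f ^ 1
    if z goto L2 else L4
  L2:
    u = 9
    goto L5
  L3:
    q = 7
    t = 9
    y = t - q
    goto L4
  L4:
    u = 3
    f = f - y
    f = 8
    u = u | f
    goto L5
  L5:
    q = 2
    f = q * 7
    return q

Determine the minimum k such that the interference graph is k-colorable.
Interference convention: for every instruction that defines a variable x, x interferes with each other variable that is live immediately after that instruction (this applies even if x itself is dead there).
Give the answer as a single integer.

Answer: 3

Analysis:
Block summaries:
  L0: {f,y,z} / ∅
  L1: {z} / {f}
  L2: {u} / ∅
  L3: {q,t,y} / ∅
  L4: {f,u} / {f,y}
  L5: {f,q} / ∅

Liveness:
  live L0: ∅→{f,y}
  live L1: {f,y}→{f,y}
  live L2: ∅→∅
  live L3: {f}→{f,y}
  live L4: {f,y}→∅
  live L5: ∅→∅

Interfere edges:
  f: {q,t,u,y,z}
  q: {f,t}
  t: {f,q}
  u: {f,y}
  y: {f,u,z}
  z: {f,y}

Registers:
  {f,q,t} pairwise interfere (3-clique) ⇒ χ ≥ 3
  assign f→R0 q→R1 t→R2 u→R2 y→R1 z→R2 — no edge inside a register ⇒ χ ≤ 3
  χ = 3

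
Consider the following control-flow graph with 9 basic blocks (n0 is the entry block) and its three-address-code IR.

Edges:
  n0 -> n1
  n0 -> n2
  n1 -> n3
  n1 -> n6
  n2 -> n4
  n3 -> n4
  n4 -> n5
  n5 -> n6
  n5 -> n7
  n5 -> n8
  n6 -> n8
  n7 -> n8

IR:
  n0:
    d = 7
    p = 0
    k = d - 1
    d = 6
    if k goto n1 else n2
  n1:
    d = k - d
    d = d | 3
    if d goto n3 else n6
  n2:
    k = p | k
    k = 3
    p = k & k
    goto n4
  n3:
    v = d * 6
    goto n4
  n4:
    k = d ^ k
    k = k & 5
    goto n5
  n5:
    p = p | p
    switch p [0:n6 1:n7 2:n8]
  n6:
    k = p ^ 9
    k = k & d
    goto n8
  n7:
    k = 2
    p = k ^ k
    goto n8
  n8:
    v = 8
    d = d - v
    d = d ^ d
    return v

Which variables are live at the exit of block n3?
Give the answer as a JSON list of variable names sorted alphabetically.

Block summaries:
  n0 def {d,k,p} use ∅
  n1 def {d} use {d,k}
  n2 def {k,p} use {k,p}
  n3 def {v} use {d}
  n4 def {k} use {d,k}
  n5 def {p} use {p}
  n6 def {k} use {d,p}
  n7 def {k,p} use ∅
  n8 def {d,v} use {d}

Live sets:
  n0 li=∅ lo={d,k,p}
  n1 li={d,k,p} lo={d,k,p}
  n2 li={d,k,p} lo={d,k,p}
  n3 li={d,k,p} lo={d,k,p}
  n4 li={d,k,p} lo={d,p}
  n5 li={d,p} lo={d,p}
  n6 li={d,p} lo={d}
  n7 li={d} lo={d}
  n8 li={d} lo=∅

live-out(n3) = ["d", "k", "p"]

Answer: ["d", "k", "p"]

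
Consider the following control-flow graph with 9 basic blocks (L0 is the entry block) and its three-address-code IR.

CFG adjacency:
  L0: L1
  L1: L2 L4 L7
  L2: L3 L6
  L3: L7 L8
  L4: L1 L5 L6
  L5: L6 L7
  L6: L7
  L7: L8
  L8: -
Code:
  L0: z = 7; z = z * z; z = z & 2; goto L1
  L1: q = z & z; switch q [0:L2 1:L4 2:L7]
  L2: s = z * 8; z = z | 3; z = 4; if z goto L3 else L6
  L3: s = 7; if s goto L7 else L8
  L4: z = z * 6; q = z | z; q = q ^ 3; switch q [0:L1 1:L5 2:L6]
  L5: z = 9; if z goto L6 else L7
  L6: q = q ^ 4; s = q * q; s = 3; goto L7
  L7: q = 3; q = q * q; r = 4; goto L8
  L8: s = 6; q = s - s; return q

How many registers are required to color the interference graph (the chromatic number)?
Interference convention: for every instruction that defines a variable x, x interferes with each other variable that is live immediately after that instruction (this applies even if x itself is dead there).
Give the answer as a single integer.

Block summaries:
  L0: {z} / ∅
  L1: {q} / {z}
  L2: {s,z} / {z}
  L3: {s} / ∅
  L4: {q,z} / {z}
  L5: {z} / ∅
  L6: {q,s} / {q}
  L7: {q,r} / ∅
  L8: {q,s} / ∅

Backward fixpoint:
  L0 li=∅ lo={z}
  L1 li={z} lo={q,z}
  L2 li={q,z} lo={q}
  L3 li=∅ lo=∅
  L4 li={z} lo={q,z}
  L5 li={q} lo={q}
  L6 li={q} lo=∅
  L7 li=∅ lo=∅
  L8 li=∅ lo=∅

Conflict graph:
  q: {s,z}
  r: ∅
  s: {q,z}
  z: {q,s}

Registers:
  {q,s,z} pairwise interfere (3-clique) ⇒ χ ≥ 3
  assign q→R0 r→R0 s→R1 z→R2 — no edge inside a register ⇒ χ ≤ 3
  χ = 3

Answer: 3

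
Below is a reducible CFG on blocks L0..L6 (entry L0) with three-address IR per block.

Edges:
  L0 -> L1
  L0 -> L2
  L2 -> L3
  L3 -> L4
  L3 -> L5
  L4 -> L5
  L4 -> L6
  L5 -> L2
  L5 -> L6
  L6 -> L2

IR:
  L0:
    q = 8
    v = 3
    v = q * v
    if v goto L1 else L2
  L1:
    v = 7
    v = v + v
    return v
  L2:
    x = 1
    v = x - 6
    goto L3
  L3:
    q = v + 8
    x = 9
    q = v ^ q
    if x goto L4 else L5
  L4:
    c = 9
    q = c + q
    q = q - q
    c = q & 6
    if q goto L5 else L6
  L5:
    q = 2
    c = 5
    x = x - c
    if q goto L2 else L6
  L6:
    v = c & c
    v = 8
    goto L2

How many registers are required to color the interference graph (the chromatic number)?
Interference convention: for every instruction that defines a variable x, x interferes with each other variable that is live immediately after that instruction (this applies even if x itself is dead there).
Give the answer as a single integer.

Answer: 3

Working:
def/use:
  L0: {q,v} / ∅
  L1: {v} / ∅
  L2: {v,x} / ∅
  L3: {q,x} / {v}
  L4: {c,q} / {q}
  L5: {c,q,x} / {x}
  L6: {v} / {c}

Live sets:
  L0 li=∅ lo=∅
  L1 li=∅ lo=∅
  L2 li=∅ lo={v}
  L3 li={v} lo={q,x}
  L4 li={q,x} lo={c,x}
  L5 li={x} lo={c}
  L6 li={c} lo=∅

Interfere edges:
  c — {q,x}
  q — {c,v,x}
  v — {q,x}
  x — {c,q,v}

Chromatic number:
  lower bound: {c,q,x} mutually conflict ⇒ χ ≥ 3
  3-colouring: c0={q}  c1={x}  c2={c,v}
  χ = 3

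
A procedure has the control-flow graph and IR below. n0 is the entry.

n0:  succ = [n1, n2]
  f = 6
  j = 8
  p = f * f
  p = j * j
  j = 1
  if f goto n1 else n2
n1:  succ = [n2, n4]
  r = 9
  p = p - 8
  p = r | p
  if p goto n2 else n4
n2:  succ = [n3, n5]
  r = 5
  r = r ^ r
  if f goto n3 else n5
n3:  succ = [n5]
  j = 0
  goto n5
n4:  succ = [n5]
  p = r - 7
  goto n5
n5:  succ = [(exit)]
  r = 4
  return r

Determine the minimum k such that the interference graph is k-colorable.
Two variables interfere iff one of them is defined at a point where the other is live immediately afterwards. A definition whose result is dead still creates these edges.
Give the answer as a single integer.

Answer: 3

Working:
def/use:
  n0 def {f,j,p} use ∅
  n1 def {p,r} use {p}
  n2 def {r} use {f}
  n3 def {j} use ∅
  n4 def {p} use {r}
  n5 def {r} use ∅

Live sets:
  live n0: ∅→{f,p}
  live n1: {f,p}→{f,r}
  live n2: {f}→∅
  live n3: ∅→∅
  live n4: {r}→∅
  live n5: ∅→∅

Interference:
  f: {j,p,r}
  j: {f,p}
  p: {f,j,r}
  r: {f,p}

Colouring:
  {f,j,p} pairwise interfere (3-clique) ⇒ χ ≥ 3
  3-colouring: r0={f}  r1={p}  r2={j,r}
  χ = 3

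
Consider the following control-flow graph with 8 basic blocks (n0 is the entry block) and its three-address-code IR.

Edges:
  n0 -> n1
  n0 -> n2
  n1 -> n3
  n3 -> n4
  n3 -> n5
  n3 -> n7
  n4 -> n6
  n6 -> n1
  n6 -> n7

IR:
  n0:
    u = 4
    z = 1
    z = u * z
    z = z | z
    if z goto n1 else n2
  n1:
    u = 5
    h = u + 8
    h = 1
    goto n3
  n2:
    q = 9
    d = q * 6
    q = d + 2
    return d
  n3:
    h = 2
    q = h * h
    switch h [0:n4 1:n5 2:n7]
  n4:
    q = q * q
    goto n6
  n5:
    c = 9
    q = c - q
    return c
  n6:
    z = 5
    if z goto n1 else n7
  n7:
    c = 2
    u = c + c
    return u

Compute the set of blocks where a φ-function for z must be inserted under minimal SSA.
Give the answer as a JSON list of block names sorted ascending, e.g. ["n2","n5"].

Answer: ["n1", "n7"]

Analysis:
idom tree: n1←n0 n2←n0 n3←n1 n4←n3 n5←n3 n6←n4 n7←n3
Join-block Dom:
  n1: preds {n0,n6}: {n0} ∩ {n0,n1,n3,n4,n6} = {n0}; idom=n0
  n7: preds {n3,n6}: {n0,n1,n3} ∩ {n0,n1,n3,n4,n6} = {n0,n1,n3}; idom=n3

DF derivation:
  n1←n0: walk · to n0
  n1←n6: walk n6→n4→n3→n1 to n0
  n7←n3: walk · to n3
  n7←n6: walk n6→n4 to n3
  n0: DF=∅
  n1: DF={n1}
  n2: DF=∅
  n3: DF={n1}
  n4: DF={n1,n7}
  n5: DF=∅
  n6: DF={n1,n7}
  n7: DF=∅

φ for z: defs {n0,n6}
  DF⁺ = {n1,n7}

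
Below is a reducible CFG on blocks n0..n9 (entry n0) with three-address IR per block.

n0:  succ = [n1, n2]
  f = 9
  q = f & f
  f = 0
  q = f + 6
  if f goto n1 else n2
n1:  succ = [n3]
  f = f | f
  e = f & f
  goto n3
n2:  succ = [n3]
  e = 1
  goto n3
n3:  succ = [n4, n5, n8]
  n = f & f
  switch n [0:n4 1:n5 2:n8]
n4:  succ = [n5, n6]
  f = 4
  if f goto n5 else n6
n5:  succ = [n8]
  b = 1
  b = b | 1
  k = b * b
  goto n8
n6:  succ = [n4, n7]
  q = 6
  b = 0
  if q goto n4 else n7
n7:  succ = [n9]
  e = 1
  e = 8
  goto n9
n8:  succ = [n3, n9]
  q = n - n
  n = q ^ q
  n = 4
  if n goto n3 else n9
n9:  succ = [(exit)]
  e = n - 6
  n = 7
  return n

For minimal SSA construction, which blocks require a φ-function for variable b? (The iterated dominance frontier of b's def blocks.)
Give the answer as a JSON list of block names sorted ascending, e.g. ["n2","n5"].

Answer: ["n3", "n4", "n5", "n8", "n9"]

Working:
idom tree: n1←n0 n2←n0 n3←n0 n4←n3 n5←n3 n6←n4 n7←n6 n8←n3 n9←n3
Join-block Dom:
  n3: preds {n1,n2,n8}: {n0,n1} ∩ {n0,n2} ∩ {n0,n3,n8} = {n0}; idom=n0
  n4: preds {n3,n6}: {n0,n3} ∩ {n0,n3,n4,n6} = {n0,n3}; idom=n3
  n5: preds {n3,n4}: {n0,n3} ∩ {n0,n3,n4} = {n0,n3}; idom=n3
  n8: preds {n3,n5}: {n0,n3} ∩ {n0,n3,n5} = {n0,n3}; idom=n3
  n9: preds {n7,n8}: {n0,n3,n4,n6,n7} ∩ {n0,n3,n8} = {n0,n3}; idom=n3

DF derivation:
  join n3 pred n1: n1 stop@n0
  join n3 pred n2: n2 stop@n0
  join n3 pred n8: n8→n3 stop@n0
  join n4 pred n3: · stop@n3
  join n4 pred n6: n6→n4 stop@n3
  join n5 pred n3: · stop@n3
  join n5 pred n4: n4 stop@n3
  join n8 pred n3: · stop@n3
  join n8 pred n5: n5 stop@n3
  join n9 pred n7: n7→n6→n4 stop@n3
  join n9 pred n8: n8 stop@n3
  DF(n0)=∅
  DF(n1)={n3}
  DF(n2)={n3}
  DF(n3)={n3}
  DF(n4)={n4,n5,n9}
  DF(n5)={n8}
  DF(n6)={n4,n9}
  DF(n7)={n9}
  DF(n8)={n3,n9}
  DF(n9)=∅

φ for b: defs {n5,n6}
  DF⁺ = {n3,n4,n5,n8,n9}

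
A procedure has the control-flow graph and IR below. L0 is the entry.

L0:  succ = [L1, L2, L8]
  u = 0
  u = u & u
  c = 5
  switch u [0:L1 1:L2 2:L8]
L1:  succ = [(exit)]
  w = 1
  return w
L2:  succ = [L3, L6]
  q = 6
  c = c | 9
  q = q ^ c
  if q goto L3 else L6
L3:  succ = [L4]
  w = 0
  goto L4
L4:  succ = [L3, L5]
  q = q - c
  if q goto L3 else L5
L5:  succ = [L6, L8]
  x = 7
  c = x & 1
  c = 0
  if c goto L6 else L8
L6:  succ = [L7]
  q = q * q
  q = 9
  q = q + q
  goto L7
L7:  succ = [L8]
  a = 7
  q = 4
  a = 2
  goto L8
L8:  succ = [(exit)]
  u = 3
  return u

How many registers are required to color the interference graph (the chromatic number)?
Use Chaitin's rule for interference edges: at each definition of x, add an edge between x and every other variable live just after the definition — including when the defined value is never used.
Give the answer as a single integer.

Block summaries:
  L0: def={c,u} ue=∅
  L1: def={w} ue=∅
  L2: def={c,q} ue={c}
  L3: def={w} ue=∅
  L4: def={q} ue={c,q}
  L5: def={c,x} ue=∅
  L6: def={q} ue={q}
  L7: def={a,q} ue=∅
  L8: def={u} ue=∅

Backward fixpoint:
  live L0: ∅→{c}
  live L1: ∅→∅
  live L2: {c}→{c,q}
  live L3: {c,q}→{c,q}
  live L4: {c,q}→{c,q}
  live L5: {q}→{q}
  live L6: {q}→∅
  live L7: ∅→∅
  live L8: ∅→∅

Interfere edges:
  a — ∅
  c — {q,u,w}
  q — {c,w,x}
  u — {c}
  w — {c,q}
  x — {q}

Chromatic number:
  {c,q,w} pairwise interfere (3-clique) ⇒ χ ≥ 3
  assign a→R0 c→R0 q→R1 u→R1 w→R2 x→R0 — no edge inside a register ⇒ χ ≤ 3
  χ = 3

Answer: 3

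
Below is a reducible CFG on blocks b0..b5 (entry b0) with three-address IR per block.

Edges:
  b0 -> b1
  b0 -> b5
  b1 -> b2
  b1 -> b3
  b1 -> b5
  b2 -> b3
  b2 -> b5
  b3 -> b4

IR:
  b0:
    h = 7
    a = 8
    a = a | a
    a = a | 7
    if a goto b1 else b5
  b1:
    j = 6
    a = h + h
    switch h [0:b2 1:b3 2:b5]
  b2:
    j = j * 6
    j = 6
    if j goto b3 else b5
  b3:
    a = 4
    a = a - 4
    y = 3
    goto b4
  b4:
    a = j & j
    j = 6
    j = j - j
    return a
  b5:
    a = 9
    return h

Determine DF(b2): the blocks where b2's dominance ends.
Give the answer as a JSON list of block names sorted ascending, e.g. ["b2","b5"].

Answer: ["b3", "b5"]

Working:
idom tree: b1←b0 b2←b1 b3←b1 b4←b3 b5←b0
Dom at joins:
  b3: preds {b1,b2}: {b0,b1} ∩ {b0,b1,b2} = {b0,b1}; idom=b1
  b5: preds {b0,b1,b2}: {b0} ∩ {b0,b1} ∩ {b0,b1,b2} = {b0}; idom=b0

DF derivation:
  b3←b1: walk · to b1
  b3←b2: walk b2 to b1
  b5←b0: walk · to b0
  b5←b1: walk b1 to b0
  b5←b2: walk b2→b1 to b0
  DF(b0)=∅
  DF(b1)={b5}
  DF(b2)={b3,b5}
  DF(b3)=∅
  DF(b4)=∅
  DF(b5)=∅

DF(b2) = ["b3", "b5"]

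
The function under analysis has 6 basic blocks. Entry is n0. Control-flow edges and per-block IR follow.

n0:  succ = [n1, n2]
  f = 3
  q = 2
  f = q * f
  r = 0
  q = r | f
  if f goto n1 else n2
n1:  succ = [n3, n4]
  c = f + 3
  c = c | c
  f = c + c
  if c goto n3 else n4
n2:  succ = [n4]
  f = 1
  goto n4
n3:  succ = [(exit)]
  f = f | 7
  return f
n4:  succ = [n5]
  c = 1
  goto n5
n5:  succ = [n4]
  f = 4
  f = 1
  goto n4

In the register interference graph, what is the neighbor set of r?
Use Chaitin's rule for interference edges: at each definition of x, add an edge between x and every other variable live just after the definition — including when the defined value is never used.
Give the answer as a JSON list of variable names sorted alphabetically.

def/use:
  n0: def={f,q,r} ue=∅
  n1: def={c,f} ue={f}
  n2: def={f} ue=∅
  n3: def={f} ue={f}
  n4: def={c} ue=∅
  n5: def={f} ue=∅

Live sets:
  n0: in=∅ out={f}
  n1: in={f} out={f}
  n2: in=∅ out=∅
  n3: in={f} out=∅
  n4: in=∅ out=∅
  n5: in=∅ out=∅

Conflict graph:
  c: {f}
  f: {c,q,r}
  q: {f}
  r: {f}

N(r) = ["f"]

Answer: ["f"]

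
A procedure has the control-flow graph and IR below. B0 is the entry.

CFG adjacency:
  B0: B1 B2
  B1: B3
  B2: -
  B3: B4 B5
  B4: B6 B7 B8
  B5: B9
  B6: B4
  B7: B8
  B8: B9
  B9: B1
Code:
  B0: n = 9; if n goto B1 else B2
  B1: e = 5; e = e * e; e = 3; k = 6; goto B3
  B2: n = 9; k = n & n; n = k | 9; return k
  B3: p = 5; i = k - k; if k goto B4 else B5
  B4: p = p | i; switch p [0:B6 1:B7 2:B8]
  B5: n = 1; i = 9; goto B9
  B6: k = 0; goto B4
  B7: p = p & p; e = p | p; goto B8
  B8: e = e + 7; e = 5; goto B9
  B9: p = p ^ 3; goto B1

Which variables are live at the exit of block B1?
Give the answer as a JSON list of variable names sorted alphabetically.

Per-block:
  B0: {n} / ∅
  B1: {e,k} / ∅
  B2: {k,n} / ∅
  B3: {i,p} / {k}
  B4: {p} / {i,p}
  B5: {i,n} / ∅
  B6: {k} / ∅
  B7: {e,p} / {p}
  B8: {e} / {e}
  B9: {p} / {p}

Live sets:
  live B0: ∅→∅
  live B1: ∅→{e,k}
  live B2: ∅→∅
  live B3: {e,k}→{e,i,p}
  live B4: {e,i,p}→{e,i,p}
  live B5: {p}→{p}
  live B6: {e,i,p}→{e,i,p}
  live B7: {p}→{e,p}
  live B8: {e,p}→{p}
  live B9: {p}→∅

live-out(B1) = ["e", "k"]

Answer: ["e", "k"]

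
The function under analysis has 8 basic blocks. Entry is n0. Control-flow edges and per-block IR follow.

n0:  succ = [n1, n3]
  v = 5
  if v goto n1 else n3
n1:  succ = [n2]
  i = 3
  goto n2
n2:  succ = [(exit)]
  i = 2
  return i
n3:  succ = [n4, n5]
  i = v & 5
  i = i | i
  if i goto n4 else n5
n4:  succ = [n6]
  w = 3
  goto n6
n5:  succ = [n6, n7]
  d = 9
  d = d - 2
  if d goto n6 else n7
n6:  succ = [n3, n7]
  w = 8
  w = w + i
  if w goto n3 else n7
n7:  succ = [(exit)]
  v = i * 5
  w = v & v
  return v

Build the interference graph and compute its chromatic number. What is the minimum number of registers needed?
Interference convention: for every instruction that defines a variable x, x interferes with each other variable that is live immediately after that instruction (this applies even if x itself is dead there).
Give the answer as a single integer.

Block summaries:
  n0: def={v} ue=∅
  n1: def={i} ue=∅
  n2: def={i} ue=∅
  n3: def={i} ue={v}
  n4: def={w} ue=∅
  n5: def={d} ue=∅
  n6: def={w} ue={i}
  n7: def={v,w} ue={i}

Live sets:
  live n0: ∅→{v}
  live n1: ∅→∅
  live n2: ∅→∅
  live n3: {v}→{i,v}
  live n4: {i,v}→{i,v}
  live n5: {i,v}→{i,v}
  live n6: {i,v}→{i,v}
  live n7: {i}→∅

Conflict graph:
  d: {i,v}
  i: {d,v,w}
  v: {d,i,w}
  w: {i,v}

Colouring:
  clique {d,i,v} ⇒ need ≥ 3
  3-colouring: r0={i}  r1={v}  r2={d,w}
  χ = 3

Answer: 3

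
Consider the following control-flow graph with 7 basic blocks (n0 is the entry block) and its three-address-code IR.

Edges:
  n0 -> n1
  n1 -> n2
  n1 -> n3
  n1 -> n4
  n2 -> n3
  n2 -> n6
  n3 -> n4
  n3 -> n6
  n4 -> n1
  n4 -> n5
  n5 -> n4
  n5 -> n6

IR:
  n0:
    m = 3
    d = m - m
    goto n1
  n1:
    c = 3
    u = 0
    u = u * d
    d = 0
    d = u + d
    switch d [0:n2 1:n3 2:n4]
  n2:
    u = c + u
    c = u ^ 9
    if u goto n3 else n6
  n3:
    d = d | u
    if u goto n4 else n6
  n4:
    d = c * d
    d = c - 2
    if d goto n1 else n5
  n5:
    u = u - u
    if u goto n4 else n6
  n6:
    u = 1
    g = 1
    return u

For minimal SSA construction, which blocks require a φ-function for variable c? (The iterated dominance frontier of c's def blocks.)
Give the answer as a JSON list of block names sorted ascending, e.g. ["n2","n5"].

Answer: ["n1", "n3", "n4", "n6"]

Analysis:
idom tree: n1←n0 n2←n1 n3←n1 n4←n1 n5←n4 n6←n1
Dom∩ at merges:
  n1: preds {n0,n4}: {n0} ∩ {n0,n1,n4} = {n0}; idom=n0
  n3: preds {n1,n2}: {n0,n1} ∩ {n0,n1,n2} = {n0,n1}; idom=n1
  n4: preds {n1,n3,n5}: {n0,n1} ∩ {n0,n1,n3} ∩ {n0,n1,n4,n5} = {n0,n1}; idom=n1
  n6: preds {n2,n3,n5}: {n0,n1,n2} ∩ {n0,n1,n3} ∩ {n0,n1,n4,n5} = {n0,n1}; idom=n1

DF walk-up:
  n1←n0: walk · to n0
  n1←n4: walk n4→n1 to n0
  n3←n1: walk · to n1
  n3←n2: walk n2 to n1
  n4←n1: walk · to n1
  n4←n3: walk n3 to n1
  n4←n5: walk n5→n4 to n1
  n6←n2: walk n2 to n1
  n6←n3: walk n3 to n1
  n6←n5: walk n5→n4 to n1
  n0: DF=∅
  n1: DF={n1}
  n2: DF={n3,n6}
  n3: DF={n4,n6}
  n4: DF={n1,n4,n6}
  n5: DF={n4,n6}
  n6: DF=∅

φ for c: defs {n1,n2}
  DF⁺ = {n1,n3,n4,n6}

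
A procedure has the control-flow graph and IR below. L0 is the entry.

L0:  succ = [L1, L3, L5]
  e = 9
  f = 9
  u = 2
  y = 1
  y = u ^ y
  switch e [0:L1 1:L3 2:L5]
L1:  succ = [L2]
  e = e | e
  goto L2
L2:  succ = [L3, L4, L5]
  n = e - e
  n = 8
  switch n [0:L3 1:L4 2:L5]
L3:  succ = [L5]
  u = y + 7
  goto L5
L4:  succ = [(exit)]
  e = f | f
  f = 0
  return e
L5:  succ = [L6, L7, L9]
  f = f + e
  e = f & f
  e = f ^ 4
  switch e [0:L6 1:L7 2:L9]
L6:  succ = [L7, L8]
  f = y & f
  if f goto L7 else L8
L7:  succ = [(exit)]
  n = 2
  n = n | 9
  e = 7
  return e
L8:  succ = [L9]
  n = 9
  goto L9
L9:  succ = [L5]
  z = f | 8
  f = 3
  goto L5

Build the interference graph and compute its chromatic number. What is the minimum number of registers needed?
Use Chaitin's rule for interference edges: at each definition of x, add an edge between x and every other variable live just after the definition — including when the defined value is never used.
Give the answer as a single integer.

Answer: 4

Derivation:
Per-block:
  L0 def {e,f,u,y} use ∅
  L1 def {e} use {e}
  L2 def {n} use {e}
  L3 def {u} use {y}
  L4 def {e,f} use {f}
  L5 def {e,f} use {e,f}
  L6 def {f} use {f,y}
  L7 def {e,n} use ∅
  L8 def {n} use ∅
  L9 def {f,z} use {f}

Backward fixpoint:
  L0 li=∅ lo={e,f,y}
  L1 li={e,f,y} lo={e,f,y}
  L2 li={e,f,y} lo={e,f,y}
  L3 li={e,f,y} lo={e,f,y}
  L4 li={f} lo=∅
  L5 li={e,f,y} lo={e,f,y}
  L6 li={e,f,y} lo={e,f,y}
  L7 li=∅ lo=∅
  L8 li={e,f,y} lo={e,f,y}
  L9 li={e,f,y} lo={e,f,y}

Interference:
  e: {f,n,u,y,z}
  f: {e,n,u,y}
  n: {e,f,y}
  u: {e,f,y}
  y: {e,f,n,u,z}
  z: {e,y}

Chromatic number:
  clique {e,f,n,y} ⇒ need ≥ 4
  assign e→c0 f→c2 n→c3 u→c3 y→c1 z→c2 — no edge inside a register ⇒ χ ≤ 4
  χ = 4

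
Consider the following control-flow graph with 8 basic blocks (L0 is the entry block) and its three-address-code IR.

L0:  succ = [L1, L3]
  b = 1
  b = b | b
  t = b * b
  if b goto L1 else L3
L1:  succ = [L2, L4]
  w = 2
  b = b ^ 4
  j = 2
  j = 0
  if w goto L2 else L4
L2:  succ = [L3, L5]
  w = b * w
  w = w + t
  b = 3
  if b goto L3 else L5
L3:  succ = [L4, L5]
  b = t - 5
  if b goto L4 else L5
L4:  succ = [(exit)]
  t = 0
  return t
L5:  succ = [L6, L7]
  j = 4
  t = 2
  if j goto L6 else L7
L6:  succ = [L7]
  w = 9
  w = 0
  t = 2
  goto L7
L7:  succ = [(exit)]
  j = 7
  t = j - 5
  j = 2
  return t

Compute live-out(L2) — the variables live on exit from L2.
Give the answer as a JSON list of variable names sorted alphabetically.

Answer: ["t"]

Working:
Per-block:
  L0: {b,t} / ∅
  L1: {b,j,w} / {b}
  L2: {b,w} / {b,t,w}
  L3: {b} / {t}
  L4: {t} / ∅
  L5: {j,t} / ∅
  L6: {t,w} / ∅
  L7: {j,t} / ∅

Backward fixpoint:
  live L0: ∅→{b,t}
  live L1: {b,t}→{b,t,w}
  live L2: {b,t,w}→{t}
  live L3: {t}→∅
  live L4: ∅→∅
  live L5: ∅→∅
  live L6: ∅→∅
  live L7: ∅→∅

live-out(L2) = ["t"]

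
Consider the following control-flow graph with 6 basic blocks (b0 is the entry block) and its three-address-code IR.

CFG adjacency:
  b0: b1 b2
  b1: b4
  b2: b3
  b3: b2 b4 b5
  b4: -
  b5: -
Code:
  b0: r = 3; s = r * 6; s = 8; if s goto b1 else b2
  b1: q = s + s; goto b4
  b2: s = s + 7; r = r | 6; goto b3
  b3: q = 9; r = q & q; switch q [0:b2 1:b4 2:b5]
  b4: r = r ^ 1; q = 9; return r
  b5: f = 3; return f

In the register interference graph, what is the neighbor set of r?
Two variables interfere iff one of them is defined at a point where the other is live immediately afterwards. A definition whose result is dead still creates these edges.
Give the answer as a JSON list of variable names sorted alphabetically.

Answer: ["q", "s"]

Analysis:
Block summaries:
  b0 def {r,s} use ∅
  b1 def {q} use {s}
  b2 def {r,s} use {r,s}
  b3 def {q,r} use ∅
  b4 def {q,r} use {r}
  b5 def {f} use ∅

Live sets:
  b0 li=∅ lo={r,s}
  b1 li={r,s} lo={r}
  b2 li={r,s} lo={s}
  b3 li={s} lo={r,s}
  b4 li={r} lo=∅
  b5 li=∅ lo=∅

Interfere edges:
  f↔∅
  q↔{r,s}
  r↔{q,s}
  s↔{q,r}

N(r) = ["q", "s"]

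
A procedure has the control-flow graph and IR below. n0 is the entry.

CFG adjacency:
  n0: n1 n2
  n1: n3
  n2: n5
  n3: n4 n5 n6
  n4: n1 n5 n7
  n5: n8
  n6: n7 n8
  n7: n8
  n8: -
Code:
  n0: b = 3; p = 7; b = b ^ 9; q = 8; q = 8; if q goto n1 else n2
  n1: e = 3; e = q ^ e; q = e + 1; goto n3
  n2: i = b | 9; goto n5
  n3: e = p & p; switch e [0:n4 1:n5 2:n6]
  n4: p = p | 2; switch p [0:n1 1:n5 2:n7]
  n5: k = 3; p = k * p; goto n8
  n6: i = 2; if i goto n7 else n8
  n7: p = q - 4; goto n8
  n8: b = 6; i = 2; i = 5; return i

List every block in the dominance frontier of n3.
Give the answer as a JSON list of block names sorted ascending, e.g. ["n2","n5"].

idom tree: n1←n0 n2←n0 n3←n1 n4←n3 n5←n0 n6←n3 n7←n3 n8←n0
Dom∩ at merges:
  n1: preds {n0,n4}: {n0} ∩ {n0,n1,n3,n4} = {n0}; idom=n0
  n5: preds {n2,n3,n4}: {n0,n2} ∩ {n0,n1,n3} ∩ {n0,n1,n3,n4} = {n0}; idom=n0
  n7: preds {n4,n6}: {n0,n1,n3,n4} ∩ {n0,n1,n3,n6} = {n0,n1,n3}; idom=n3
  n8: preds {n5,n6,n7}: {n0,n5} ∩ {n0,n1,n3,n6} ∩ {n0,n1,n3,n7} = {n0}; idom=n0

DF walk-up:
  join n1 pred n0: · stop@n0
  join n1 pred n4: n4→n3→n1 stop@n0
  join n5 pred n2: n2 stop@n0
  join n5 pred n3: n3→n1 stop@n0
  join n5 pred n4: n4→n3→n1 stop@n0
  join n7 pred n4: n4 stop@n3
  join n7 pred n6: n6 stop@n3
  join n8 pred n5: n5 stop@n0
  join n8 pred n6: n6→n3→n1 stop@n0
  join n8 pred n7: n7→n3→n1 stop@n0
  n0: DF=∅
  n1: DF={n1,n5,n8}
  n2: DF={n5}
  n3: DF={n1,n5,n8}
  n4: DF={n1,n5,n7}
  n5: DF={n8}
  n6: DF={n7,n8}
  n7: DF={n8}
  n8: DF=∅

DF(n3) = ["n1", "n5", "n8"]

Answer: ["n1", "n5", "n8"]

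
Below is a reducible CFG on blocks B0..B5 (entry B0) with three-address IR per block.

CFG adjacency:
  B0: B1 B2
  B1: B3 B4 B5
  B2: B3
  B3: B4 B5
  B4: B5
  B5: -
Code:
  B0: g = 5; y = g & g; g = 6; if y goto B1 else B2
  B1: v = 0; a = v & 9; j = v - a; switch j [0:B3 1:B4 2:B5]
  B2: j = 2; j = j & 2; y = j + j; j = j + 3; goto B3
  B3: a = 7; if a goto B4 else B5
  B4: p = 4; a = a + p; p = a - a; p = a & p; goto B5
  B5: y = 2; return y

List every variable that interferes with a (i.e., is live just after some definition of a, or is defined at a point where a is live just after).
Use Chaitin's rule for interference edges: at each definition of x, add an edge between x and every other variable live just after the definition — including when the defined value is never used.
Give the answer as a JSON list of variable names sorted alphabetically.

Answer: ["j", "p", "v"]

Analysis:
def/use:
  B0: def={g,y} ue=∅
  B1: def={a,j,v} ue=∅
  B2: def={j,y} ue=∅
  B3: def={a} ue=∅
  B4: def={a,p} ue={a}
  B5: def={y} ue=∅

Liveness:
  B0 li=∅ lo=∅
  B1 li=∅ lo={a}
  B2 li=∅ lo=∅
  B3 li=∅ lo={a}
  B4 li={a} lo=∅
  B5 li=∅ lo=∅

Conflict graph:
  a↔{j,p,v}
  g↔{y}
  j↔{a,y}
  p↔{a}
  v↔{a}
  y↔{g,j}

N(a) = ["j", "p", "v"]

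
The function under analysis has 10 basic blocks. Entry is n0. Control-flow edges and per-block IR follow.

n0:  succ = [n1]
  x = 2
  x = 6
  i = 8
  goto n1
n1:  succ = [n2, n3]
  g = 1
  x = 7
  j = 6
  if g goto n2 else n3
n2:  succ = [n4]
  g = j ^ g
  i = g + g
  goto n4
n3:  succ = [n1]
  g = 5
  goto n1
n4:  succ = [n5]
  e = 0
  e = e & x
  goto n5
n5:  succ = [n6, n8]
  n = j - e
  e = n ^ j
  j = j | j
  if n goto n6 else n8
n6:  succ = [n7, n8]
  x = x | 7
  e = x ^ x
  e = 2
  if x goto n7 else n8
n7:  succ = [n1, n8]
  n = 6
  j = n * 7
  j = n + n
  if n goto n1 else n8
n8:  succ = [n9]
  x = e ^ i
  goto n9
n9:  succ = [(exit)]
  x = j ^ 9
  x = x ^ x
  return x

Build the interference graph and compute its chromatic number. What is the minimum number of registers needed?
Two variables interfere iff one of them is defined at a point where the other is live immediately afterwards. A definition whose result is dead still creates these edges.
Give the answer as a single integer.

Answer: 5

Analysis:
Per-block:
  n0: def={i,x} ue=∅
  n1: def={g,j,x} ue=∅
  n2: def={g,i} ue={g,j}
  n3: def={g} ue=∅
  n4: def={e} ue={x}
  n5: def={e,j,n} ue={e,j}
  n6: def={e,x} ue={x}
  n7: def={j,n} ue=∅
  n8: def={x} ue={e,i}
  n9: def={x} ue={j}

Backward fixpoint:
  live n0: ∅→∅
  live n1: ∅→{g,j,x}
  live n2: {g,j,x}→{i,j,x}
  live n3: ∅→∅
  live n4: {i,j,x}→{e,i,j,x}
  live n5: {e,i,j,x}→{e,i,j,x}
  live n6: {i,j,x}→{e,i,j}
  live n7: {e,i}→{e,i,j}
  live n8: {e,i,j}→{j}
  live n9: {j}→∅

Conflict graph:
  e — {i,j,n,x}
  g — {j,x}
  i — {e,j,n,x}
  j — {e,g,i,n,x}
  n — {e,i,j,x}
  x — {e,g,i,j,n}

Colouring:
  clique {e,i,j,n,x} ⇒ need ≥ 5
  assign e→r2 g→r2 i→r3 j→r0 n→r4 x→r1 — no edge inside a register ⇒ χ ≤ 5
  χ = 5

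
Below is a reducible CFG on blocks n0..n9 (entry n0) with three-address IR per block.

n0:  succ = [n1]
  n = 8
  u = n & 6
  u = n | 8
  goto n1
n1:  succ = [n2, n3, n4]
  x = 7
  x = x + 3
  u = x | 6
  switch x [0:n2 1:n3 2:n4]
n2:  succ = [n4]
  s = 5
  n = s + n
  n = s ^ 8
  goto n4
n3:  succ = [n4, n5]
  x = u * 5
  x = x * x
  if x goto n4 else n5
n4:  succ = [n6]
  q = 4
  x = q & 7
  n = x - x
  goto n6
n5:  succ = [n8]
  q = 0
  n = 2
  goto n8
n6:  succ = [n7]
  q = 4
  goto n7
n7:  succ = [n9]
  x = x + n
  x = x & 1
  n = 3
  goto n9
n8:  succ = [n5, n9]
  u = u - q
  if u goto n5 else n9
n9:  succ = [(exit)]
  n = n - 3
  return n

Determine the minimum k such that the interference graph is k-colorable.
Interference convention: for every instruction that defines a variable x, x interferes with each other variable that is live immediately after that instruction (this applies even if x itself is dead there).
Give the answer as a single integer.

Answer: 4

Working:
def/use:
  n0 def {n,u} use ∅
  n1 def {u,x} use ∅
  n2 def {n,s} use {n}
  n3 def {x} use {u}
  n4 def {n,q,x} use ∅
  n5 def {n,q} use ∅
  n6 def {q} use ∅
  n7 def {n,x} use {n,x}
  n8 def {u} use {q,u}
  n9 def {n} use {n}

Backward fixpoint:
  n0 li=∅ lo={n}
  n1 li={n} lo={n,u}
  n2 li={n} lo=∅
  n3 li={u} lo={u}
  n4 li=∅ lo={n,x}
  n5 li={u} lo={n,q,u}
  n6 li={n,x} lo={n,x}
  n7 li={n,x} lo={n}
  n8 li={n,q,u} lo={n,u}
  n9 li={n} lo=∅

Conflict graph:
  n — {q,s,u,x}
  q — {n,u,x}
  s — {n}
  u — {n,q,x}
  x — {n,q,u}

Registers:
  lower bound: {n,q,u,x} mutually conflict ⇒ χ ≥ 4
  4-colouring: r0={n}  r1={q,s}  r2={u}  r3={x}
  χ = 4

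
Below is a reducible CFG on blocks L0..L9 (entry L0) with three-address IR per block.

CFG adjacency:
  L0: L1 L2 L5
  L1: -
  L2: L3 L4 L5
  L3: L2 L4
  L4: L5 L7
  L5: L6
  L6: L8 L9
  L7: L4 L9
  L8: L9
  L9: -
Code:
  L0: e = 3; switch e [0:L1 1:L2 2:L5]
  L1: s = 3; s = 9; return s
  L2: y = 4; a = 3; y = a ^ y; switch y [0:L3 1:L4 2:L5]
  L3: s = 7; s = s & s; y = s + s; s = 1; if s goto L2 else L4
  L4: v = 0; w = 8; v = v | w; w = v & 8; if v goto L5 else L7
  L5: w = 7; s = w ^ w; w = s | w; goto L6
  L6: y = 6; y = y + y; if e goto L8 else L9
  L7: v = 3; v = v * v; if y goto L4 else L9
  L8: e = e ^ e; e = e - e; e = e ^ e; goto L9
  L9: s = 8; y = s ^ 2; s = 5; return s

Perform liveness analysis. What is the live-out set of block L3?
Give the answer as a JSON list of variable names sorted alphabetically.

Block summaries:
  L0: def={e} ue=∅
  L1: def={s} ue=∅
  L2: def={a,y} ue=∅
  L3: def={s,y} ue=∅
  L4: def={v,w} ue=∅
  L5: def={s,w} ue=∅
  L6: def={y} ue={e}
  L7: def={v} ue={y}
  L8: def={e} ue={e}
  L9: def={s,y} ue=∅

Backward fixpoint:
  L0: in=∅ out={e}
  L1: in=∅ out=∅
  L2: in={e} out={e,y}
  L3: in={e} out={e,y}
  L4: in={e,y} out={e,y}
  L5: in={e} out={e}
  L6: in={e} out={e}
  L7: in={e,y} out={e,y}
  L8: in={e} out=∅
  L9: in=∅ out=∅

live-out(L3) = ["e", "y"]

Answer: ["e", "y"]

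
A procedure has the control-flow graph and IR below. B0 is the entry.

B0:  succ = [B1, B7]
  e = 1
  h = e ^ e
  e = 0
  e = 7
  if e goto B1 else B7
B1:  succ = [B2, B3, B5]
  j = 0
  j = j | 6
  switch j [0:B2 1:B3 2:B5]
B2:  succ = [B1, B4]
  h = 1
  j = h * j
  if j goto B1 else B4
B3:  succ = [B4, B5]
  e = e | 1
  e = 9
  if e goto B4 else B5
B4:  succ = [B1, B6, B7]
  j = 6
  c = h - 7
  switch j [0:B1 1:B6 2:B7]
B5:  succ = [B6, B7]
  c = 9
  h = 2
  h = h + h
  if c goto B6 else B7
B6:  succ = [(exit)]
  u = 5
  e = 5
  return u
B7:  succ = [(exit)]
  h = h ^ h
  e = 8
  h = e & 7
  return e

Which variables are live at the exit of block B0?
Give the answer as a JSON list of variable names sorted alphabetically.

def/use:
  B0: {e,h} / ∅
  B1: {j} / ∅
  B2: {h,j} / {j}
  B3: {e} / {e}
  B4: {c,j} / {h}
  B5: {c,h} / ∅
  B6: {e,u} / ∅
  B7: {e,h} / {h}

Live sets:
  B0: in=∅ out={e,h}
  B1: in={e,h} out={e,h,j}
  B2: in={e,j} out={e,h}
  B3: in={e,h} out={e,h}
  B4: in={e,h} out={e,h}
  B5: in=∅ out={h}
  B6: in=∅ out=∅
  B7: in={h} out=∅

live-out(B0) = ["e", "h"]

Answer: ["e", "h"]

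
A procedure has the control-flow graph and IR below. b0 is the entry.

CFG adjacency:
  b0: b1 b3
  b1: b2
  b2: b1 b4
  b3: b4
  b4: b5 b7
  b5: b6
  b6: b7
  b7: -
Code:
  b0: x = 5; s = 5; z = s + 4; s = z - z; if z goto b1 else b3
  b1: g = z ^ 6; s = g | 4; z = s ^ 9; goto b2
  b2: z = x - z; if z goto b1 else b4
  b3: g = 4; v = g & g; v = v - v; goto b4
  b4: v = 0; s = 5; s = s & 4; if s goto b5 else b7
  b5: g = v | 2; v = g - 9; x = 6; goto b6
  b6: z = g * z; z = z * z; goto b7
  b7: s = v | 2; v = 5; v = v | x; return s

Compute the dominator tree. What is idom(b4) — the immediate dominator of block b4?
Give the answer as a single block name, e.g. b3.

Answer: b0

Analysis:
idom tree: b1←b0 b2←b1 b3←b0 b4←b0 b5←b4 b6←b5 b7←b4
Dom∩ at merges:
  b1: preds {b0,b2}: {b0} ∩ {b0,b1,b2} = {b0}; idom=b0
  b4: preds {b2,b3}: {b0,b1,b2} ∩ {b0,b3} = {b0}; idom=b0
  b7: preds {b4,b6}: {b0,b4} ∩ {b0,b4,b5,b6} = {b0,b4}; idom=b4

idom(b4) = b0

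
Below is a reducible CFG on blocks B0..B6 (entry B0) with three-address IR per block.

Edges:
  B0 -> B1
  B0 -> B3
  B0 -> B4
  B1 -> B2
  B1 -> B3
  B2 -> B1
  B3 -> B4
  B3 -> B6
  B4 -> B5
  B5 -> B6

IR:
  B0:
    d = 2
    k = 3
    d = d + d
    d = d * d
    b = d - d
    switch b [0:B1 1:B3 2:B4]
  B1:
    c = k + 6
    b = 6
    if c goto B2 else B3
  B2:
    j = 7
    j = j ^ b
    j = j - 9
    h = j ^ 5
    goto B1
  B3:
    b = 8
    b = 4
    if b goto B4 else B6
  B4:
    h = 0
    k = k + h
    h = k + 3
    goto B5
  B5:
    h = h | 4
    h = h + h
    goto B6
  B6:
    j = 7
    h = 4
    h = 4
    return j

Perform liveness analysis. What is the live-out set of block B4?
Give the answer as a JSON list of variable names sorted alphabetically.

Answer: ["h"]

Analysis:
def/use:
  B0: def={b,d,k} ue=∅
  B1: def={b,c} ue={k}
  B2: def={h,j} ue={b}
  B3: def={b} ue=∅
  B4: def={h,k} ue={k}
  B5: def={h} ue={h}
  B6: def={h,j} ue=∅

Liveness:
  B0: in=∅ out={k}
  B1: in={k} out={b,k}
  B2: in={b,k} out={k}
  B3: in={k} out={k}
  B4: in={k} out={h}
  B5: in={h} out=∅
  B6: in=∅ out=∅

live-out(B4) = ["h"]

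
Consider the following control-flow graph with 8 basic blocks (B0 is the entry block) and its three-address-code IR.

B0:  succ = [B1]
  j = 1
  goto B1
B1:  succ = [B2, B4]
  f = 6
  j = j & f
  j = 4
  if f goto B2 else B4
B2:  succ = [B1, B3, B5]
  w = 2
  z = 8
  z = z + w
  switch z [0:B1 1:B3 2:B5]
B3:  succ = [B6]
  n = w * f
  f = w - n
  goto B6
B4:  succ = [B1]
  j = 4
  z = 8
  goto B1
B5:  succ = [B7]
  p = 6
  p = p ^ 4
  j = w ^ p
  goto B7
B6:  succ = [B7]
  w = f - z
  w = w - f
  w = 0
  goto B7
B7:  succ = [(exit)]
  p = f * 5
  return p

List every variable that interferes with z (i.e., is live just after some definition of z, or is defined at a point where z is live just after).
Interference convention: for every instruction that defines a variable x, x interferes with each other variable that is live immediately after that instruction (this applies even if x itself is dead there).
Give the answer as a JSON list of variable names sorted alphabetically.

Answer: ["f", "j", "n", "w"]

Working:
def/use:
  B0 def {j} use ∅
  B1 def {f,j} use {j}
  B2 def {w,z} use ∅
  B3 def {f,n} use {f,w}
  B4 def {j,z} use ∅
  B5 def {j,p} use {w}
  B6 def {w} use {f,z}
  B7 def {p} use {f}

Backward fixpoint:
  B0 li=∅ lo={j}
  B1 li={j} lo={f,j}
  B2 li={f,j} lo={f,j,w,z}
  B3 li={f,w,z} lo={f,z}
  B4 li=∅ lo={j}
  B5 li={f,w} lo={f}
  B6 li={f,z} lo={f}
  B7 li={f} lo=∅

Interfere edges:
  f — {j,p,w,z}
  j — {f,w,z}
  n — {w,z}
  p — {f,w}
  w — {f,j,n,p,z}
  z — {f,j,n,w}

N(z) = ["f", "j", "n", "w"]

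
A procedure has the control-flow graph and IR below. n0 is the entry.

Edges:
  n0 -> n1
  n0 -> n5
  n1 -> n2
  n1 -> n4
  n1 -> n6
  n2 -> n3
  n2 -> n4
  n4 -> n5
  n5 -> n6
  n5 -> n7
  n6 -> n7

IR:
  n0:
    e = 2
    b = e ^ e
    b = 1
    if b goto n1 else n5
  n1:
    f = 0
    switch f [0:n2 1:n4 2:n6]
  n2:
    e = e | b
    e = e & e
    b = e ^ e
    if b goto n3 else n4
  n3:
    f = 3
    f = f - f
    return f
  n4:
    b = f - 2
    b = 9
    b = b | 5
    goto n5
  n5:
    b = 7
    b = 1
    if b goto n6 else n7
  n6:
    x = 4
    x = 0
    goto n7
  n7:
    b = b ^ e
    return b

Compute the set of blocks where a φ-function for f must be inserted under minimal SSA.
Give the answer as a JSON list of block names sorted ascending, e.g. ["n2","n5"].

Answer: ["n5", "n6", "n7"]

Working:
idom tree: n1←n0 n2←n1 n3←n2 n4←n1 n5←n0 n6←n0 n7←n0
Dom at joins:
  n4: preds {n1,n2}: {n0,n1} ∩ {n0,n1,n2} = {n0,n1}; idom=n1
  n5: preds {n0,n4}: {n0} ∩ {n0,n1,n4} = {n0}; idom=n0
  n6: preds {n1,n5}: {n0,n1} ∩ {n0,n5} = {n0}; idom=n0
  n7: preds {n5,n6}: {n0,n5} ∩ {n0,n6} = {n0}; idom=n0

Frontier:
  n4←n1: walk · to n1
  n4←n2: walk n2 to n1
  n5←n0: walk · to n0
  n5←n4: walk n4→n1 to n0
  n6←n1: walk n1 to n0
  n6←n5: walk n5 to n0
  n7←n5: walk n5 to n0
  n7←n6: walk n6 to n0
  n0: DF=∅
  n1: DF={n5,n6}
  n2: DF={n4}
  n3: DF=∅
  n4: DF={n5}
  n5: DF={n6,n7}
  n6: DF={n7}
  n7: DF=∅

φ for f: defs {n1,n3}
  DF⁺ = {n5,n6,n7}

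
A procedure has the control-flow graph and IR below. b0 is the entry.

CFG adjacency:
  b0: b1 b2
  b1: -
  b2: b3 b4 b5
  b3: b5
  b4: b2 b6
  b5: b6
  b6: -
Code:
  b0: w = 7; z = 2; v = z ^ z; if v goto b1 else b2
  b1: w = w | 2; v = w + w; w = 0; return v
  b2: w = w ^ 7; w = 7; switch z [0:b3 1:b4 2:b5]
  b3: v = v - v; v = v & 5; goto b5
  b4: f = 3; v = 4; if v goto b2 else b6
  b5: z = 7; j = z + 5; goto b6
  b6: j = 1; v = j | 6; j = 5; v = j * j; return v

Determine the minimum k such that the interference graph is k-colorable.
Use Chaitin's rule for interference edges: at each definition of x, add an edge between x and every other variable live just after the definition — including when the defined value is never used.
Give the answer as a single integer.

Block summaries:
  b0 def {v,w,z} use ∅
  b1 def {v,w} use {w}
  b2 def {w} use {w,z}
  b3 def {v} use {v}
  b4 def {f,v} use ∅
  b5 def {j,z} use ∅
  b6 def {j,v} use ∅

Live sets:
  b0 li=∅ lo={v,w,z}
  b1 li={w} lo=∅
  b2 li={v,w,z} lo={v,w,z}
  b3 li={v} lo=∅
  b4 li={w,z} lo={v,w,z}
  b5 li=∅ lo=∅
  b6 li=∅ lo=∅

Interfere edges:
  f↔{w,z}
  j↔∅
  v↔{w,z}
  w↔{f,v,z}
  z↔{f,v,w}

Registers:
  clique {f,w,z} ⇒ need ≥ 3
  3-colouring: c0={j,w}  c1={z}  c2={f,v}
  χ = 3

Answer: 3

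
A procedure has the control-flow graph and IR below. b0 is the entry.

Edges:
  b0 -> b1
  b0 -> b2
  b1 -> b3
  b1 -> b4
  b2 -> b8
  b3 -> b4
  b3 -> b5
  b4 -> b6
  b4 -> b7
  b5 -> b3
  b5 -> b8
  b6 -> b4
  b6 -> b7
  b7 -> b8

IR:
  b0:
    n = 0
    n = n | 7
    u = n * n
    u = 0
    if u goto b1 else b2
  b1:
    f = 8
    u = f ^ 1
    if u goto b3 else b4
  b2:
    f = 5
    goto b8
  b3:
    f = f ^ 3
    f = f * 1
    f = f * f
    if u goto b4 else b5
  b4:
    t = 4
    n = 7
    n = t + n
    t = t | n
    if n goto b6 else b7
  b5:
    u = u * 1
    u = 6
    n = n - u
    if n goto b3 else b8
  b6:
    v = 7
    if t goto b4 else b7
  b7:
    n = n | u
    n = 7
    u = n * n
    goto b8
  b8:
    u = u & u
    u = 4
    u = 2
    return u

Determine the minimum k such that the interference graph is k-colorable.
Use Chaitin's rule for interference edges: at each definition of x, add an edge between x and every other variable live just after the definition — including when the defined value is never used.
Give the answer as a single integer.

Per-block:
  b0 def {n,u} use ∅
  b1 def {f,u} use ∅
  b2 def {f} use ∅
  b3 def {f} use {f,u}
  b4 def {n,t} use ∅
  b5 def {n,u} use {n,u}
  b6 def {v} use {t}
  b7 def {n,u} use {n,u}
  b8 def {u} use {u}

Liveness:
  b0: in=∅ out={n,u}
  b1: in={n} out={f,n,u}
  b2: in={u} out={u}
  b3: in={f,n,u} out={f,n,u}
  b4: in={u} out={n,t,u}
  b5: in={f,n,u} out={f,n,u}
  b6: in={n,t,u} out={n,u}
  b7: in={n,u} out={u}
  b8: in={u} out=∅

Conflict graph:
  f — {n,u}
  n — {f,t,u,v}
  t — {n,u,v}
  u — {f,n,t,v}
  v — {n,t,u}

Colouring:
  {n,t,u,v} pairwise interfere (4-clique) ⇒ χ ≥ 4
  4-colouring: c0={n}  c1={u}  c2={f,t}  c3={v}
  χ = 4

Answer: 4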